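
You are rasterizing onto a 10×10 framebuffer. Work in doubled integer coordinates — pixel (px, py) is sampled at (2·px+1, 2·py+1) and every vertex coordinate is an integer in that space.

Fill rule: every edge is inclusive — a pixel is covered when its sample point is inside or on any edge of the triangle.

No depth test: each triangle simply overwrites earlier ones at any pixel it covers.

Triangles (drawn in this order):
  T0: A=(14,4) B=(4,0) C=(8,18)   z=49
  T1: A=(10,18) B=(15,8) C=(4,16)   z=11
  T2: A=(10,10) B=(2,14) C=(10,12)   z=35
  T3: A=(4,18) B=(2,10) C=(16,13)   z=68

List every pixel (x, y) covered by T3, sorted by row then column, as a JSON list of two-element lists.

T0:
  2·area = 164  (B↔C swapped to make it positive)
  edge (14, 4)→(8, 18): d=(-6,14) inclusive
  edge (8, 18)→(4, 0): d=(-4,-18) inclusive
  edge (4, 0)→(14, 4): d=(10,4) inclusive
    (2,0)@(5, 1): e=[144,14,6] → #
    (3,0)@(7, 1): e=[116,50,-2] → ·
    (2,1)@(5, 3): e=[132,6,26] → #
    (3,1)@(7, 3): e=[104,42,18] → #
    (4,1)@(9, 3): e=[76,78,10] → #
    (5,1)@(11, 3): e=[48,114,2] → #
    (6,1)@(13, 3): e=[20,150,-6] → ·
    (2,2)@(5, 5): e=[120,-2,46] → ·
    (3,2)@(7, 5): e=[92,34,38] → #
    (6,2)@(13, 5): e=[8,142,14] → #
    (7,2)@(15, 5): e=[-20,178,6] → ·
    (3,3)@(7, 7): e=[80,26,58] → #
    (5,5)@(11, 11): e=[0,82,82] → #  [on edge]
  covered (21 px):
    · · # · · · · · · ·
    · · # # # # · · · ·
    · · · # # # # · · ·
    · · · # # # · · · ·
    · · · # # # · · · ·
    · · · # # # · · · ·
    · · · # # · · · · ·
    · · · · # · · · · ·
    · · · · · · · · · ·
    · · · · · · · · · ·
T1:
  2·area = 70  (B↔C swapped to make it positive)
  edge (10, 18)→(4, 16): d=(-6,-2) inclusive
  edge (4, 16)→(15, 8): d=(11,-8) inclusive
  edge (15, 8)→(10, 18): d=(-5,10) inclusive
    (5,5)@(11, 11): e=[44,1,25] → #
    (6,5)@(13, 11): e=[48,17,5] → #
    (7,5)@(15, 11): e=[52,33,-15] → ·
    (4,6)@(9, 13): e=[28,7,35] → #
    (6,6)@(13, 13): e=[36,39,-5] → ·
    (0,7)@(1, 15): e=[0,-35,105] → ·  [on edge]
    (3,7)@(7, 15): e=[12,13,45] → #
    (6,7)@(13, 15): e=[24,61,-15] → ·
    (3,8)@(7, 17): e=[0,35,35] → #  [on edge]
    (5,8)@(11, 17): e=[8,67,-5] → ·
    (3,9)@(7, 19): e=[-12,57,25] → ·
    (4,9)@(9, 19): e=[-8,73,5] → ·
    (6,9)@(13, 19): e=[0,105,-35] → ·  [on edge]
  covered (9 px):
    · · · · · · · · · ·
    · · · · · · · · · ·
    · · · · · · · · · ·
    · · · · · · · · · ·
    · · · · · · · · · ·
    · · · · · # # · · ·
    · · · · # # · · · ·
    · · · # # # · · · ·
    · · · # # · · · · ·
    · · · · · · · · · ·
T2:
  2·area = 16  (B↔C swapped to make it positive)
  edge (10, 10)→(10, 12): d=(0,2) inclusive
  edge (10, 12)→(2, 14): d=(-8,2) inclusive
  edge (2, 14)→(10, 10): d=(8,-4) inclusive
    (4,5)@(9, 11): e=[2,10,4] → #
    (5,5)@(11, 11): e=[-2,6,12] → ·
    (2,6)@(5, 13): e=[10,2,4] → #
    (3,6)@(7, 13): e=[6,-2,12] → ·
    (4,6)@(9, 13): e=[2,-6,20] → ·
    (2,7)@(5, 15): e=[10,-14,20] → ·
  covered (2 px):
    · · · · · · · · · ·
    · · · · · · · · · ·
    · · · · · · · · · ·
    · · · · · · · · · ·
    · · · · · · · · · ·
    · · · · # · · · · ·
    · · # · · · · · · ·
    · · · · · · · · · ·
    · · · · · · · · · ·
    · · · · · · · · · ·
T3:
  2·area = 106
  edge (4, 18)→(2, 10): d=(-2,-8) inclusive
  edge (2, 10)→(16, 13): d=(14,3) inclusive
  edge (16, 13)→(4, 18): d=(-12,5) inclusive
    (1,5)@(3, 11): e=[6,11,89] → #
    (2,5)@(5, 11): e=[22,5,79] → #
    (3,5)@(7, 11): e=[38,-1,69] → ·
    (1,6)@(3, 13): e=[2,39,65] → #
    (3,6)@(7, 13): e=[34,27,45] → #
    (4,6)@(9, 13): e=[50,21,35] → #
    (5,6)@(11, 13): e=[66,15,25] → #
    (6,6)@(13, 13): e=[82,9,15] → #
    (7,6)@(15, 13): e=[98,3,5] → #
    (8,6)@(17, 13): e=[114,-3,-5] → ·
    (1,7)@(3, 15): e=[-2,67,41] → ·
    (2,7)@(5, 15): e=[14,61,31] → #
  covered (14 px):
    · · · · · · · · · ·
    · · · · · · · · · ·
    · · · · · · · · · ·
    · · · · · · · · · ·
    · · · · · · · · · ·
    · # # · · · · · · ·
    · # # # # # # # · ·
    · · # # # # · · · ·
    · · # · · · · · · ·
    · · · · · · · · · ·

Result: [[1,5],[2,5],[1,6],[2,6],[3,6],[4,6],[5,6],[6,6],[7,6],[2,7],[3,7],[4,7],[5,7],[2,8]]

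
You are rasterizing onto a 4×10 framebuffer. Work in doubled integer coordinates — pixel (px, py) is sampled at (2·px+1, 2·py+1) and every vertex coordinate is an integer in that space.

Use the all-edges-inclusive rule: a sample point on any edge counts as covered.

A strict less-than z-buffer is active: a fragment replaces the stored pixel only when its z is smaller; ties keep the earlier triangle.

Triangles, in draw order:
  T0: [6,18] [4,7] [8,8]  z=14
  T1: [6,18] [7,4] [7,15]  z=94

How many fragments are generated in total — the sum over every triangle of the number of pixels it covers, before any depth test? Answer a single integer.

T0:
  2·area = 42
  edge (6, 18)→(4, 7): d=(-2,-11) inclusive
  edge (4, 7)→(8, 8): d=(4,1) inclusive
  edge (8, 8)→(6, 18): d=(-2,10) inclusive
    (2,4)@(5, 9): e=[7,7,28] → #
    (3,4)@(7, 9): e=[29,5,8] → #
    (2,5)@(5, 11): e=[3,15,24] → #
    (2,6)@(5, 13): e=[-1,23,20] → ·
    (3,6)@(7, 13): e=[21,21,0] → #  [on edge]
    (3,7)@(7, 15): e=[17,29,-4] → ·
  covered (5 px):
    · · · ·
    · · · ·
    · · · ·
    · · · ·
    · · # #
    · · # #
    · · · #
    · · · ·
    · · · ·
    · · · ·
T1:
  2·area = 11
  edge (6, 18)→(7, 4): d=(1,-14) inclusive
  edge (7, 4)→(7, 15): d=(0,11) inclusive
  edge (7, 15)→(6, 18): d=(-1,3) inclusive
    (3,0)@(7, 1): e=[-3,0,14] → ·  [on edge]
    (3,1)@(7, 3): e=[-1,0,12] → ·  [on edge]
    (3,2)@(7, 5): e=[1,0,10] → #  [on edge]
    (3,3)@(7, 7): e=[3,0,8] → #  [on edge]
    (3,4)@(7, 9): e=[5,0,6] → #  [on edge]
    (3,5)@(7, 11): e=[7,0,4] → #  [on edge]
    (3,6)@(7, 13): e=[9,0,2] → #  [on edge]
    (3,7)@(7, 15): e=[11,0,0] → #  [on edge]
    (3,8)@(7, 17): e=[13,0,-2] → ·  [on edge]
    (3,9)@(7, 19): e=[15,0,-4] → ·  [on edge]
  covered (6 px):
    · · · ·
    · · · ·
    · · · #
    · · · #
    · · · #
    · · · #
    · · · #
    · · · #
    · · · ·
    · · · ·

Final: 11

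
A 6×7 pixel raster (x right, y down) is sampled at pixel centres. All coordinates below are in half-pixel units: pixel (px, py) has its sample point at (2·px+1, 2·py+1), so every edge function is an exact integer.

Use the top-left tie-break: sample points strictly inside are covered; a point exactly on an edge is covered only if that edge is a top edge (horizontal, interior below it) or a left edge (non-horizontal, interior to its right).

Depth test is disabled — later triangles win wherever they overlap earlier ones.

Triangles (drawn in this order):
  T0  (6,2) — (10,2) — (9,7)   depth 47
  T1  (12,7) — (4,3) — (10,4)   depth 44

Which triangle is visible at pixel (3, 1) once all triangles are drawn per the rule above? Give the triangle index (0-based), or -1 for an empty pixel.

T0:
  2·area = 20
  edge (6, 2)→(10, 2): d=(4,0) top-left  bias=+0
  edge (10, 2)→(9, 7): d=(-1,5) right/bottom  bias=-1
  edge (9, 7)→(6, 2): d=(-3,-5) top-left  bias=+0
    (3,1)@(7, 3): e=[4,14,2] → #
    (4,1)@(9, 3): e=[4,4,12] → #
    (5,1)@(11, 3): e=[4,-6,22] → ·
    (3,2)@(7, 5): e=[12,12,-4] → ·
    (4,2)@(9, 5): e=[12,2,6] → #
    (5,2)@(11, 5): e=[12,-8,16] → ·
    (4,3)@(9, 7): e=[20,0,0] → ·  [on edge]
  covered (3 px):
    · · · · · ·
    · · · # # ·
    · · · · # ·
    · · · · · ·
    · · · · · ·
    · · · · · ·
    · · · · · ·
T1:
  2·area = 16
  edge (12, 7)→(4, 3): d=(-8,-4) top-left  bias=+0
  edge (4, 3)→(10, 4): d=(6,1) right/bottom  bias=-1
  edge (10, 4)→(12, 7): d=(2,3) right/bottom  bias=-1
    (4,2)@(9, 5): e=[4,7,5] → #
    (5,2)@(11, 5): e=[12,5,-1] → ·
    (4,3)@(9, 7): e=[-12,19,9] → ·
  covered (1 px):
    · · · · · ·
    · · · · · ·
    · · · · # ·
    · · · · · ·
    · · · · · ·
    · · · · · ·
    · · · · · ·

Z-buffer (winner per pixel, '.' = empty):
  . . . . . .
  . . . 0 0 .
  . . . . 1 .
  . . . . . .
  . . . . . .
  . . . . . .
  . . . . . .

Answer: 0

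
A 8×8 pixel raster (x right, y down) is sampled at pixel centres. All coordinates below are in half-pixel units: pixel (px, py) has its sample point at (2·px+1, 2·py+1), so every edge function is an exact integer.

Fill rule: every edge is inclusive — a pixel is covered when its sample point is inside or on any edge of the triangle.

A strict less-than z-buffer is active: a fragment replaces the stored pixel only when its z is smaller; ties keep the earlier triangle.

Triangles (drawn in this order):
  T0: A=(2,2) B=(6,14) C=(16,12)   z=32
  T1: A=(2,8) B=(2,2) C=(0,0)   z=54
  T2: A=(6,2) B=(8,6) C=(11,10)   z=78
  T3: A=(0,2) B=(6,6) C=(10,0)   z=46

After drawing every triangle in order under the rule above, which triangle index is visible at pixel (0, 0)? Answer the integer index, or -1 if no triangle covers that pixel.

T0:
  2·area = 128  (B↔C swapped to make it positive)
  edge (2, 2)→(16, 12): d=(14,10) inclusive
  edge (16, 12)→(6, 14): d=(-10,2) inclusive
  edge (6, 14)→(2, 2): d=(-4,-12) inclusive
    (1,1)@(3, 3): e=[4,116,8] → X
    (2,1)@(5, 3): e=[-16,112,32] → .
    (1,2)@(3, 5): e=[32,96,0] → X  [on edge]
    (2,2)@(5, 5): e=[12,92,24] → X
    (3,2)@(7, 5): e=[-8,88,48] → .
    (1,3)@(3, 7): e=[60,76,-8] → .
    (2,3)@(5, 7): e=[40,72,16] → X
    (3,3)@(7, 7): e=[20,68,40] → X
    (4,3)@(9, 7): e=[0,64,64] → X  [on edge]
    (5,3)@(11, 7): e=[-20,60,88] → .
    (2,4)@(5, 9): e=[68,52,8] → X
    (5,4)@(11, 9): e=[8,40,80] → X
    (2,5)@(5, 11): e=[96,32,0] → X  [on edge]
    (5,6)@(11, 13): e=[64,0,64] → X  [on edge]
    (0,7)@(1, 15): e=[192,0,-64] → .  [on edge]
  covered (18 px):
    . . . . . . . .
    . X . . . . . .
    . X X . . . . .
    . . X X X . . .
    . . X X X X . .
    . . X X X X X .
    . . . X X X . .
    . . . . . . . .
T1:
  2·area = 12  (B↔C swapped to make it positive)
  edge (2, 8)→(0, 0): d=(-2,-8) inclusive
  edge (0, 0)→(2, 2): d=(2,2) inclusive
  edge (2, 2)→(2, 8): d=(0,6) inclusive
    (0,0)@(1, 1): e=[6,0,6] → X  [on edge]
    (1,0)@(3, 1): e=[22,-4,-6] → .
    (0,1)@(1, 3): e=[2,4,6] → X
    (1,1)@(3, 3): e=[18,0,-6] → .  [on edge]
    (0,2)@(1, 5): e=[-2,8,6] → .
    (2,2)@(5, 5): e=[30,0,-18] → .  [on edge]
    (3,3)@(7, 7): e=[42,0,-30] → .  [on edge]
    (4,4)@(9, 9): e=[54,0,-42] → .  [on edge]
    (5,5)@(11, 11): e=[66,0,-54] → .  [on edge]
    (6,6)@(13, 13): e=[78,0,-66] → .  [on edge]
    (7,7)@(15, 15): e=[90,0,-78] → .  [on edge]
  covered (2 px):
    X . . . . . . .
    X . . . . . . .
    . . . . . . . .
    . . . . . . . .
    . . . . . . . .
    . . . . . . . .
    . . . . . . . .
    . . . . . . . .
T2:
  2·area = 4  (B↔C swapped to make it positive)
  edge (6, 2)→(11, 10): d=(5,8) inclusive
  edge (11, 10)→(8, 6): d=(-3,-4) inclusive
  edge (8, 6)→(6, 2): d=(-2,-4) inclusive
    (4,3)@(9, 7): e=[1,1,2] → X
    (5,3)@(11, 7): e=[-15,9,10] → .
    (4,4)@(9, 9): e=[11,-5,-2] → .
  covered (1 px):
    . . . . . . . .
    . . . . . . . .
    . . . . . . . .
    . . . . X . . .
    . . . . . . . .
    . . . . . . . .
    . . . . . . . .
    . . . . . . . .
T3:
  2·area = 52  (B↔C swapped to make it positive)
  edge (0, 2)→(10, 0): d=(10,-2) inclusive
  edge (10, 0)→(6, 6): d=(-4,6) inclusive
  edge (6, 6)→(0, 2): d=(-6,-4) inclusive
    (2,0)@(5, 1): e=[0,26,26] → X  [on edge]
    (3,0)@(7, 1): e=[4,14,34] → X
    (4,0)@(9, 1): e=[8,2,42] → X
    (5,0)@(11, 1): e=[12,-10,50] → .
    (1,1)@(3, 3): e=[16,30,6] → X
    (4,1)@(9, 3): e=[28,-6,30] → .
    (1,2)@(3, 5): e=[36,22,-6] → .
    (2,2)@(5, 5): e=[40,10,2] → X
    (3,2)@(7, 5): e=[44,-2,10] → .
    (2,3)@(5, 7): e=[60,2,-10] → .
  covered (7 px):
    . . X X X . . .
    . X X X . . . .
    . . X . . . . .
    . . . . . . . .
    . . . . . . . .
    . . . . . . . .
    . . . . . . . .
    . . . . . . . .

Z-buffer (winner per pixel, '.' = empty):
  1 . 3 3 3 . . .
  1 0 3 3 . . . .
  . 0 0 . . . . .
  . . 0 0 0 . . .
  . . 0 0 0 0 . .
  . . 0 0 0 0 0 .
  . . . 0 0 0 . .
  . . . . . . . .

Answer: 1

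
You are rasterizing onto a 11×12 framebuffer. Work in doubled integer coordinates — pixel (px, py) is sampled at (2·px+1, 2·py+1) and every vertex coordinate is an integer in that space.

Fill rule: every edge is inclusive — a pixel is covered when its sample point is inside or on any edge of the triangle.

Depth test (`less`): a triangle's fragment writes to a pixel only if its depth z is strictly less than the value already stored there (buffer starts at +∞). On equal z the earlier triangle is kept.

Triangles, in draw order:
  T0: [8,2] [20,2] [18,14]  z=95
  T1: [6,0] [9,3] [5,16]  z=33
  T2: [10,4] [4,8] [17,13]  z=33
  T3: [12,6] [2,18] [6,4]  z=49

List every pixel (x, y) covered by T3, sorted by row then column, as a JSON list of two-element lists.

T0:
  2·area = 144
  edge (8, 2)→(20, 2): d=(12,0) inclusive
  edge (20, 2)→(18, 14): d=(-2,12) inclusive
  edge (18, 14)→(8, 2): d=(-10,-12) inclusive
    (4,1)@(9, 3): e=[12,130,2] → #
    (5,1)@(11, 3): e=[12,106,26] → #
    (6,1)@(13, 3): e=[12,82,50] → #
    (7,1)@(15, 3): e=[12,58,74] → #
    (8,1)@(17, 3): e=[12,34,98] → #
    (9,1)@(19, 3): e=[12,10,122] → #
    (10,1)@(21, 3): e=[12,-14,146] → ·
    (4,2)@(9, 5): e=[36,126,-18] → ·
    (5,2)@(11, 5): e=[36,102,6] → #
    (10,2)@(21, 5): e=[36,-18,126] → ·
    (5,3)@(11, 7): e=[60,98,-14] → ·
    (6,3)@(13, 7): e=[60,74,10] → #
  covered (18 px):
    · · · · · · · · · · ·
    · · · · # # # # # # ·
    · · · · · # # # # # ·
    · · · · · · # # # # ·
    · · · · · · · # # · ·
    · · · · · · · · # · ·
    · · · · · · · · · · ·
    · · · · · · · · · · ·
    · · · · · · · · · · ·
    · · · · · · · · · · ·
    · · · · · · · · · · ·
    · · · · · · · · · · ·
T1:
  2·area = 51
  edge (6, 0)→(9, 3): d=(3,3) inclusive
  edge (9, 3)→(5, 16): d=(-4,13) inclusive
  edge (5, 16)→(6, 0): d=(1,-16) inclusive
    (3,0)@(7, 1): e=[0,34,17] → #  [on edge]
    (4,0)@(9, 1): e=[-6,8,49] → ·
    (3,1)@(7, 3): e=[6,26,19] → #
    (4,1)@(9, 3): e=[0,0,51] → #  [on edge]
    (5,1)@(11, 3): e=[-6,-26,83] → ·
    (3,2)@(7, 5): e=[12,18,21] → #
    (4,2)@(9, 5): e=[6,-8,53] → ·
    (5,2)@(11, 5): e=[0,-34,85] → ·  [on edge]
    (3,3)@(7, 7): e=[18,10,23] → #
    (4,3)@(9, 7): e=[12,-16,55] → ·
    (6,3)@(13, 7): e=[0,-68,119] → ·  [on edge]
    (3,4)@(7, 9): e=[24,2,25] → #
    (7,4)@(15, 9): e=[0,-102,153] → ·  [on edge]
    (8,5)@(17, 11): e=[0,-136,187] → ·  [on edge]
    (9,6)@(19, 13): e=[0,-170,221] → ·  [on edge]
    (10,7)@(21, 15): e=[0,-204,255] → ·  [on edge]
  covered (6 px):
    · · · # · · · · · · ·
    · · · # # · · · · · ·
    · · · # · · · · · · ·
    · · · # · · · · · · ·
    · · · # · · · · · · ·
    · · · · · · · · · · ·
    · · · · · · · · · · ·
    · · · · · · · · · · ·
    · · · · · · · · · · ·
    · · · · · · · · · · ·
    · · · · · · · · · · ·
    · · · · · · · · · · ·
T2:
  2·area = 82  (B↔C swapped to make it positive)
  edge (10, 4)→(17, 13): d=(7,9) inclusive
  edge (17, 13)→(4, 8): d=(-13,-5) inclusive
  edge (4, 8)→(10, 4): d=(6,-4) inclusive
    (4,2)@(9, 5): e=[16,64,2] → #
    (5,2)@(11, 5): e=[-2,74,10] → ·
    (3,3)@(7, 7): e=[48,28,6] → #
    (5,3)@(11, 7): e=[12,48,22] → #
    (6,3)@(13, 7): e=[-6,58,30] → ·
    (3,4)@(7, 9): e=[62,2,18] → #
    (6,4)@(13, 9): e=[8,32,42] → #
    (7,4)@(15, 9): e=[-10,42,50] → ·
    (3,5)@(7, 11): e=[76,-24,30] → ·
    (4,5)@(9, 11): e=[58,-14,38] → ·
    (5,5)@(11, 11): e=[40,-4,46] → ·
    (6,5)@(13, 11): e=[22,6,54] → #
    (8,6)@(17, 13): e=[0,0,82] → #  [on edge]
  covered (11 px):
    · · · · · · · · · · ·
    · · · · · · · · · · ·
    · · · · # · · · · · ·
    · · · # # # · · · · ·
    · · · # # # # · · · ·
    · · · · · · # # · · ·
    · · · · · · · · # · ·
    · · · · · · · · · · ·
    · · · · · · · · · · ·
    · · · · · · · · · · ·
    · · · · · · · · · · ·
    · · · · · · · · · · ·
T3:
  2·area = 92
  edge (12, 6)→(2, 18): d=(-10,12) inclusive
  edge (2, 18)→(6, 4): d=(4,-14) inclusive
  edge (6, 4)→(12, 6): d=(6,2) inclusive
    (1,1)@(3, 3): e=[138,-46,0] → ·  [on edge]
    (3,2)@(7, 5): e=[70,18,4] → #
    (4,2)@(9, 5): e=[46,46,0] → #  [on edge]
    (5,2)@(11, 5): e=[22,74,-4] → ·
    (3,3)@(7, 7): e=[50,26,16] → #
    (5,3)@(11, 7): e=[2,82,8] → #
    (6,3)@(13, 7): e=[-22,110,4] → ·
    (7,3)@(15, 7): e=[-46,138,0] → ·  [on edge]
    (2,4)@(5, 9): e=[54,6,32] → #
    (5,4)@(11, 9): e=[-18,90,20] → ·
    (10,4)@(21, 9): e=[-138,230,0] → ·  [on edge]
    (2,5)@(5, 11): e=[34,14,44] → #
  covered (12 px):
    · · · · · · · · · · ·
    · · · · · · · · · · ·
    · · · # # · · · · · ·
    · · · # # # · · · · ·
    · · # # # · · · · · ·
    · · # # · · · · · · ·
    · · # · · · · · · · ·
    · # · · · · · · · · ·
    · · · · · · · · · · ·
    · · · · · · · · · · ·
    · · · · · · · · · · ·
    · · · · · · · · · · ·

Final: [[3,2],[4,2],[3,3],[4,3],[5,3],[2,4],[3,4],[4,4],[2,5],[3,5],[2,6],[1,7]]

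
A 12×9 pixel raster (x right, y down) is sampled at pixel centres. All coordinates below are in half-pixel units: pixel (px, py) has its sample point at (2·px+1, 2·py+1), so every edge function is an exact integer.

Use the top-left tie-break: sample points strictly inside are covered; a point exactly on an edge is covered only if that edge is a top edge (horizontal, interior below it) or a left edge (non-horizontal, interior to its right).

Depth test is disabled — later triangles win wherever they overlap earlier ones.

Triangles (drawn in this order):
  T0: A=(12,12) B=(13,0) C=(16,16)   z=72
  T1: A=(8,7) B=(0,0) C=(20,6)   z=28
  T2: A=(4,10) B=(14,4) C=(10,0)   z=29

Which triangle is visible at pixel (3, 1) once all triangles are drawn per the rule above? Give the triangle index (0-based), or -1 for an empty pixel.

T0:
  2·area = 52
  edge (12, 12)→(13, 0): d=(1,-12) top-left  bias=+0
  edge (13, 0)→(16, 16): d=(3,16) right/bottom  bias=-1
  edge (16, 16)→(12, 12): d=(-4,-4) top-left  bias=+0
    (0,0)@(1, 1): e=[-143,195,0] → .  [on edge]
    (6,0)@(13, 1): e=[1,3,48] → X
    (7,0)@(15, 1): e=[25,-29,56] → .
    (1,1)@(3, 3): e=[-117,169,0] → .  [on edge]
    (6,1)@(13, 3): e=[3,9,40] → X
    (7,1)@(15, 3): e=[27,-23,48] → .
    (2,2)@(5, 5): e=[-91,143,0] → .  [on edge]
    (6,2)@(13, 5): e=[5,15,32] → X
    (7,2)@(15, 5): e=[29,-17,40] → .
    (3,3)@(7, 7): e=[-65,117,0] → .  [on edge]
    (6,3)@(13, 7): e=[7,21,24] → X
    (7,3)@(15, 7): e=[31,-11,32] → .
    (4,4)@(9, 9): e=[-39,91,0] → .  [on edge]
    (5,5)@(11, 11): e=[-13,65,0] → .  [on edge]
    (6,6)@(13, 13): e=[13,39,0] → X  [on edge]
    (7,7)@(15, 15): e=[39,13,0] → X  [on edge]
    (8,8)@(17, 17): e=[65,-13,0] → .  [on edge]
  covered (10 px):
    . . . . . . X . . . . .
    . . . . . . X . . . . .
    . . . . . . X . . . . .
    . . . . . . X . . . . .
    . . . . . . X . . . . .
    . . . . . . X X . . . .
    . . . . . . X X . . . .
    . . . . . . . X . . . .
    . . . . . . . . . . . .
T1:
  2·area = 92
  edge (8, 7)→(0, 0): d=(-8,-7) top-left  bias=+0
  edge (0, 0)→(20, 6): d=(20,6) right/bottom  bias=-1
  edge (20, 6)→(8, 7): d=(-12,1) right/bottom  bias=-1
    (1,0)@(3, 1): e=[13,2,77] → X
    (2,0)@(5, 1): e=[27,-10,75] → .
    (1,1)@(3, 3): e=[-3,42,53] → .
    (2,1)@(5, 3): e=[11,30,51] → X
    (3,1)@(7, 3): e=[25,18,49] → X
    (4,1)@(9, 3): e=[39,6,47] → X
    (5,1)@(11, 3): e=[53,-6,45] → .
    (2,2)@(5, 5): e=[-5,70,27] → .
    (3,2)@(7, 5): e=[9,58,25] → X
    (5,2)@(11, 5): e=[37,34,21] → X
    (6,2)@(13, 5): e=[51,22,19] → X
    (7,2)@(15, 5): e=[65,10,17] → X
  covered (9 px):
    . X . . . . . . . . . .
    . . X X X . . . . . . .
    . . . X X X X X . . . .
    . . . . . . . . . . . .
    . . . . . . . . . . . .
    . . . . . . . . . . . .
    . . . . . . . . . . . .
    . . . . . . . . . . . .
    . . . . . . . . . . . .
T2:
  2·area = 64  (B↔C swapped to make it positive)
  edge (4, 10)→(10, 0): d=(6,-10) top-left  bias=+0
  edge (10, 0)→(14, 4): d=(4,4) right/bottom  bias=-1
  edge (14, 4)→(4, 10): d=(-10,6) right/bottom  bias=-1
    (5,0)@(11, 1): e=[16,0,48] → .  [on edge]
    (9,0)@(19, 1): e=[96,-32,0] → .  [on edge]
    (4,1)@(9, 3): e=[8,16,40] → X
    (5,1)@(11, 3): e=[28,8,28] → X
    (6,1)@(13, 3): e=[48,0,16] → .  [on edge]
    (3,2)@(7, 5): e=[0,32,32] → X  [on edge]
    (6,2)@(13, 5): e=[60,8,-4] → .
    (7,2)@(15, 5): e=[80,0,-16] → .  [on edge]
    (3,3)@(7, 7): e=[12,40,12] → X
    (4,3)@(9, 7): e=[32,32,0] → .  [on edge]
    (5,3)@(11, 7): e=[52,24,-12] → .
    (8,3)@(17, 7): e=[112,0,-48] → .  [on edge]
    (9,4)@(19, 9): e=[144,0,-80] → .  [on edge]
    (10,5)@(21, 11): e=[176,0,-112] → .  [on edge]
    (11,6)@(23, 13): e=[208,0,-144] → .  [on edge]
    (0,7)@(1, 15): e=[0,96,-32] → .  [on edge]
  covered (7 px):
    . . . . . . . . . . . .
    . . . . X X . . . . . .
    . . . X X X . . . . . .
    . . . X . . . . . . . .
    . . X . . . . . . . . .
    . . . . . . . . . . . .
    . . . . . . . . . . . .
    . . . . . . . . . . . .
    . . . . . . . . . . . .

Z-buffer (winner per pixel, '.' = empty):
  . 1 . . . . 0 . . . . .
  . . 1 1 2 2 0 . . . . .
  . . . 2 2 2 1 1 . . . .
  . . . 2 . . 0 . . . . .
  . . 2 . . . 0 . . . . .
  . . . . . . 0 0 . . . .
  . . . . . . 0 0 . . . .
  . . . . . . . 0 . . . .
  . . . . . . . . . . . .

Final: 1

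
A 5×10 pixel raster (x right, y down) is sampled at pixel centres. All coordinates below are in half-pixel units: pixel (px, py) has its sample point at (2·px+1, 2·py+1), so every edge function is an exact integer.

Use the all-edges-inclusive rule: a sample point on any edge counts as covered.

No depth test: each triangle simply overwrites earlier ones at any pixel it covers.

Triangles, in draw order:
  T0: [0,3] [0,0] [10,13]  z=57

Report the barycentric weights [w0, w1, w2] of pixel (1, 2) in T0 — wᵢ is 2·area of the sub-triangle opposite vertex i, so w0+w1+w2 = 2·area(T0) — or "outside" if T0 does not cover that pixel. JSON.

T0:
  2·area = 30
  edge (0, 3)→(0, 0): d=(0,-3) inclusive
  edge (0, 0)→(10, 13): d=(10,13) inclusive
  edge (10, 13)→(0, 3): d=(-10,-10) inclusive
    (0,1)@(1, 3): e=[3,17,10] → █
    (1,1)@(3, 3): e=[9,-9,30] → ·
    (0,2)@(1, 5): e=[3,37,-10] → ·
    (1,2)@(3, 5): e=[9,11,10] → █
    (2,2)@(5, 5): e=[15,-15,30] → ·
    (1,3)@(3, 7): e=[9,31,-10] → ·
    (2,3)@(5, 7): e=[15,5,10] → █
    (3,3)@(7, 7): e=[21,-21,30] → ·
    (2,4)@(5, 9): e=[15,25,-10] → ·
  covered (3 px):
    · · · · ·
    █ · · · ·
    · █ · · ·
    · · █ · ·
    · · · · ·
    · · · · ·
    · · · · ·
    · · · · ·
    · · · · ·
    · · · · ·

Answer: [11,10,9]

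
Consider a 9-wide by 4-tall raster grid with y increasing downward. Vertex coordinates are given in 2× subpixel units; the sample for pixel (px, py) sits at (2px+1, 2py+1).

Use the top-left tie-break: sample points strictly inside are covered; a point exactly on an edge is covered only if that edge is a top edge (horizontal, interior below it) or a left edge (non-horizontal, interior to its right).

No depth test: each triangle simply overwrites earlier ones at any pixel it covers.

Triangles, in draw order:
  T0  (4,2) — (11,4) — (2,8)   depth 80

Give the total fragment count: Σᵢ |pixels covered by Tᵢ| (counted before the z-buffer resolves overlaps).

T0:
  2·area = 46
  edge (4, 2)→(11, 4): d=(7,2) right/bottom  bias=-1
  edge (11, 4)→(2, 8): d=(-9,4) right/bottom  bias=-1
  edge (2, 8)→(4, 2): d=(2,-6) top-left  bias=+0
    (2,1)@(5, 3): e=[5,33,8] → #
    (3,1)@(7, 3): e=[1,25,20] → #
    (4,1)@(9, 3): e=[-3,17,32] → ·
    (1,2)@(3, 5): e=[23,23,0] → #  [on edge]
    (4,2)@(9, 5): e=[11,-1,36] → ·
    (1,3)@(3, 7): e=[37,5,4] → #
    (2,3)@(5, 7): e=[33,-3,16] → ·
    (3,3)@(7, 7): e=[29,-11,28] → ·
  covered (6 px):
    · · · · · · · · ·
    · · # # · · · · ·
    · # # # · · · · ·
    · # · · · · · · ·

Result: 6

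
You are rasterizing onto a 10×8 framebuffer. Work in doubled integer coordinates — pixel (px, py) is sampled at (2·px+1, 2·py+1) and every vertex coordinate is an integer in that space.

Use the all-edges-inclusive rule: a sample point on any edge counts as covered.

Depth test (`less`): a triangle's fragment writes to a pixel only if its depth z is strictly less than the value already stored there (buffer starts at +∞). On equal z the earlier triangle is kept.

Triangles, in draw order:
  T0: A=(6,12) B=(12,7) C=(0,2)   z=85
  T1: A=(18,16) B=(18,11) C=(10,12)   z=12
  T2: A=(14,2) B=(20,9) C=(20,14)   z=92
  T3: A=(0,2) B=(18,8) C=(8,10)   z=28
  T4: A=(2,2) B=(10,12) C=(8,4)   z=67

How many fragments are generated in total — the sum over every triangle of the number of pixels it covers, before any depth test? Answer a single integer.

T0:
  2·area = 90  (B↔C swapped to make it positive)
  edge (6, 12)→(0, 2): d=(-6,-10) inclusive
  edge (0, 2)→(12, 7): d=(12,5) inclusive
  edge (12, 7)→(6, 12): d=(-6,5) inclusive
    (0,1)@(1, 3): e=[4,7,79] → #
    (1,1)@(3, 3): e=[24,-3,69] → ·
    (0,2)@(1, 5): e=[-8,31,67] → ·
    (1,2)@(3, 5): e=[12,21,57] → #
    (2,2)@(5, 5): e=[32,11,47] → #
    (3,2)@(7, 5): e=[52,1,37] → #
    (4,2)@(9, 5): e=[72,-9,27] → ·
    (1,3)@(3, 7): e=[0,45,45] → #  [on edge]
    (4,3)@(9, 7): e=[60,15,15] → #
    (5,3)@(11, 7): e=[80,5,5] → #
    (6,3)@(13, 7): e=[100,-5,-5] → ·
    (1,4)@(3, 9): e=[-12,69,33] → ·
  covered (13 px):
    · · · · · · · · · ·
    # · · · · · · · · ·
    · # # # · · · · · ·
    · # # # # # · · · ·
    · · # # # · · · · ·
    · · · # · · · · · ·
    · · · · · · · · · ·
    · · · · · · · · · ·
T1:
  2·area = 40  (B↔C swapped to make it positive)
  edge (18, 16)→(10, 12): d=(-8,-4) inclusive
  edge (10, 12)→(18, 11): d=(8,-1) inclusive
  edge (18, 11)→(18, 16): d=(0,5) inclusive
    (6,6)@(13, 13): e=[4,11,25] → #
    (7,6)@(15, 13): e=[12,13,15] → #
    (8,6)@(17, 13): e=[20,15,5] → #
    (9,6)@(19, 13): e=[28,17,-5] → ·
    (6,7)@(13, 15): e=[-12,27,25] → ·
    (7,7)@(15, 15): e=[-4,29,15] → ·
    (8,7)@(17, 15): e=[4,31,5] → #
    (9,7)@(19, 15): e=[12,33,-5] → ·
  covered (4 px):
    · · · · · · · · · ·
    · · · · · · · · · ·
    · · · · · · · · · ·
    · · · · · · · · · ·
    · · · · · · · · · ·
    · · · · · · · · · ·
    · · · · · · # # # ·
    · · · · · · · · # ·
T2:
  2·area = 30
  edge (14, 2)→(20, 9): d=(6,7) inclusive
  edge (20, 9)→(20, 14): d=(0,5) inclusive
  edge (20, 14)→(14, 2): d=(-6,-12) inclusive
    (8,3)@(17, 7): e=[9,15,6] → #
    (9,3)@(19, 7): e=[-5,5,30] → ·
    (8,4)@(17, 9): e=[21,15,-6] → ·
    (9,4)@(19, 9): e=[7,5,18] → #
    (9,5)@(19, 11): e=[19,5,6] → #
    (9,6)@(19, 13): e=[31,5,-6] → ·
  covered (3 px):
    · · · · · · · · · ·
    · · · · · · · · · ·
    · · · · · · · · · ·
    · · · · · · · · # ·
    · · · · · · · · · #
    · · · · · · · · · #
    · · · · · · · · · ·
    · · · · · · · · · ·
T3:
  2·area = 96
  edge (0, 2)→(18, 8): d=(18,6) inclusive
  edge (18, 8)→(8, 10): d=(-10,2) inclusive
  edge (8, 10)→(0, 2): d=(-8,-8) inclusive
    (0,1)@(1, 3): e=[12,84,0] → #  [on edge]
    (1,1)@(3, 3): e=[0,80,16] → #  [on edge]
    (2,1)@(5, 3): e=[-12,76,32] → ·
    (0,2)@(1, 5): e=[48,64,-16] → ·
    (1,2)@(3, 5): e=[36,60,0] → #  [on edge]
    (2,2)@(5, 5): e=[24,56,16] → #
    (3,2)@(7, 5): e=[12,52,32] → #
    (4,2)@(9, 5): e=[0,48,48] → #  [on edge]
    (5,2)@(11, 5): e=[-12,44,64] → ·
    (1,3)@(3, 7): e=[72,40,-16] → ·
    (2,3)@(5, 7): e=[60,36,0] → #  [on edge]
    (5,3)@(11, 7): e=[24,24,48] → #
    (7,3)@(15, 7): e=[0,16,80] → #  [on edge]
    (3,4)@(7, 9): e=[84,12,0] → #  [on edge]
    (6,4)@(13, 9): e=[48,0,48] → #  [on edge]
    (1,5)@(3, 11): e=[144,0,-48] → ·  [on edge]
    (4,5)@(9, 11): e=[108,-12,0] → ·  [on edge]
    (5,6)@(11, 13): e=[132,-36,0] → ·  [on edge]
    (6,7)@(13, 15): e=[156,-60,0] → ·  [on edge]
  covered (16 px):
    · · · · · · · · · ·
    # # · · · · · · · ·
    · # # # # · · · · ·
    · · # # # # # # · ·
    · · · # # # # · · ·
    · · · · · · · · · ·
    · · · · · · · · · ·
    · · · · · · · · · ·
T4:
  2·area = 44  (B↔C swapped to make it positive)
  edge (2, 2)→(8, 4): d=(6,2) inclusive
  edge (8, 4)→(10, 12): d=(2,8) inclusive
  edge (10, 12)→(2, 2): d=(-8,-10) inclusive
    (1,1)@(3, 3): e=[4,38,2] → #
    (2,1)@(5, 3): e=[0,22,22] → #  [on edge]
    (3,1)@(7, 3): e=[-4,6,42] → ·
    (1,2)@(3, 5): e=[16,42,-14] → ·
    (2,2)@(5, 5): e=[12,26,6] → #
    (3,2)@(7, 5): e=[8,10,26] → #
    (4,2)@(9, 5): e=[4,-6,46] → ·
    (5,2)@(11, 5): e=[0,-22,66] → ·  [on edge]
    (2,3)@(5, 7): e=[24,30,-10] → ·
    (3,3)@(7, 7): e=[20,14,10] → #
    (4,3)@(9, 7): e=[16,-2,30] → ·
    (8,3)@(17, 7): e=[0,-66,110] → ·  [on edge]
  covered (6 px):
    · · · · · · · · · ·
    · # # · · · · · · ·
    · · # # · · · · · ·
    · · · # · · · · · ·
    · · · · # · · · · ·
    · · · · · · · · · ·
    · · · · · · · · · ·
    · · · · · · · · · ·

Answer: 42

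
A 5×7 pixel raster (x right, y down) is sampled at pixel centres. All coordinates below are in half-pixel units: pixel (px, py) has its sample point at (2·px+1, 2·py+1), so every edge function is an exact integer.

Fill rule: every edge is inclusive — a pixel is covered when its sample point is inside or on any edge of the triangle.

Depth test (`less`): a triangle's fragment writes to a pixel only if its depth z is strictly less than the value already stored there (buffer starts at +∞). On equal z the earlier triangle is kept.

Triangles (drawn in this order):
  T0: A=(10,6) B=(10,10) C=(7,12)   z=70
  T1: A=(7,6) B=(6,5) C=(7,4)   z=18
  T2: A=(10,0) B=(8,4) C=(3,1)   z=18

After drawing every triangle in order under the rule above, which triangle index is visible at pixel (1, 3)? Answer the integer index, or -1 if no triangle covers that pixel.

T0:
  2·area = 12
  edge (10, 6)→(10, 10): d=(0,4) inclusive
  edge (10, 10)→(7, 12): d=(-3,2) inclusive
  edge (7, 12)→(10, 6): d=(3,-6) inclusive
    (4,4)@(9, 9): e=[4,5,3] → #
    (4,5)@(9, 11): e=[4,-1,9] → ·
  covered (1 px):
    · · · · ·
    · · · · ·
    · · · · ·
    · · · · ·
    · · · · #
    · · · · ·
    · · · · ·
T1:
  2·area = 2
  edge (7, 6)→(6, 5): d=(-1,-1) inclusive
  edge (6, 5)→(7, 4): d=(1,-1) inclusive
  edge (7, 4)→(7, 6): d=(0,2) inclusive
    (3,0)@(7, 1): e=[5,-3,0] → ·  [on edge]
    (3,1)@(7, 3): e=[3,-1,0] → ·  [on edge]
    (3,2)@(7, 5): e=[1,1,0] → #  [on edge]
    (4,2)@(9, 5): e=[3,3,-4] → ·
    (3,3)@(7, 7): e=[-1,3,0] → ·  [on edge]
    (3,4)@(7, 9): e=[-3,5,0] → ·  [on edge]
    (3,5)@(7, 11): e=[-5,7,0] → ·  [on edge]
    (3,6)@(7, 13): e=[-7,9,0] → ·  [on edge]
  covered (1 px):
    · · · · ·
    · · · · ·
    · · · # ·
    · · · · ·
    · · · · ·
    · · · · ·
    · · · · ·
T2:
  2·area = 26
  edge (10, 0)→(8, 4): d=(-2,4) inclusive
  edge (8, 4)→(3, 1): d=(-5,-3) inclusive
  edge (3, 1)→(10, 0): d=(7,-1) inclusive
    (1,0)@(3, 1): e=[26,0,0] → #  [on edge]
    (2,0)@(5, 1): e=[18,6,2] → #
    (3,0)@(7, 1): e=[10,12,4] → #
    (4,0)@(9, 1): e=[2,18,6] → #
    (1,1)@(3, 3): e=[22,-10,14] → ·
    (2,1)@(5, 3): e=[14,-4,16] → ·
    (3,1)@(7, 3): e=[6,2,18] → #
    (4,1)@(9, 3): e=[-2,8,20] → ·
    (3,2)@(7, 5): e=[2,-8,32] → ·
  covered (5 px):
    · # # # #
    · · · # ·
    · · · · ·
    · · · · ·
    · · · · ·
    · · · · ·
    · · · · ·

Z-buffer (winner per pixel, '.' = empty):
  . 2 2 2 2
  . . . 2 .
  . . . 1 .
  . . . . .
  . . . . 0
  . . . . .
  . . . . .

Result: -1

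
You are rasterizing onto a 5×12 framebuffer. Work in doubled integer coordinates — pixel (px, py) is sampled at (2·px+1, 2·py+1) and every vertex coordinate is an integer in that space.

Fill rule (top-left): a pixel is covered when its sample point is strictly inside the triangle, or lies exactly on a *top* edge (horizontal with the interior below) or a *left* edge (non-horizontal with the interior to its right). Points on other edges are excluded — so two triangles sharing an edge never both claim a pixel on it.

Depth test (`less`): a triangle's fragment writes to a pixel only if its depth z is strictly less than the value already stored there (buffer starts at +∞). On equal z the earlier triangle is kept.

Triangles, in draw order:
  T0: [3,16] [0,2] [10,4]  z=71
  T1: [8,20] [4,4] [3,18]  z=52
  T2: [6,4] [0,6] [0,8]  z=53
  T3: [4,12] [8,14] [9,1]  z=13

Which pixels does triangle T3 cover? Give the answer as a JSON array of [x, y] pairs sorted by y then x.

T0:
  2·area = 134
  edge (3, 16)→(0, 2): d=(-3,-14) top-left  bias=+0
  edge (0, 2)→(10, 4): d=(10,2) right/bottom  bias=-1
  edge (10, 4)→(3, 16): d=(-7,12) right/bottom  bias=-1
    (0,1)@(1, 3): e=[11,8,115] → #
    (1,1)@(3, 3): e=[39,4,91] → #
    (2,1)@(5, 3): e=[67,0,67] → ·  [on edge]
    (0,2)@(1, 5): e=[5,28,101] → #
    (2,2)@(5, 5): e=[61,20,53] → #
    (3,2)@(7, 5): e=[89,16,29] → #
    (4,2)@(9, 5): e=[117,12,5] → #
    (0,3)@(1, 7): e=[-1,48,87] → ·
    (1,3)@(3, 7): e=[27,44,63] → #
    (4,3)@(9, 7): e=[111,32,-9] → ·
    (1,4)@(3, 9): e=[21,64,49] → #
    (4,4)@(9, 9): e=[105,52,-23] → ·
  covered (17 px):
    · · · · ·
    # # · · ·
    # # # # #
    · # # # ·
    · # # # ·
    · # # · ·
    · # · · ·
    · # · · ·
    · · · · ·
    · · · · ·
    · · · · ·
    · · · · ·
T1:
  2·area = 72  (B↔C swapped to make it positive)
  edge (8, 20)→(3, 18): d=(-5,-2) top-left  bias=+0
  edge (3, 18)→(4, 4): d=(1,-14) top-left  bias=+0
  edge (4, 4)→(8, 20): d=(4,16) right/bottom  bias=-1
    (2,4)@(5, 9): e=[49,19,4] → #
    (3,4)@(7, 9): e=[53,47,-28] → ·
    (2,5)@(5, 11): e=[39,21,12] → #
    (3,5)@(7, 11): e=[43,49,-20] → ·
    (2,6)@(5, 13): e=[29,23,20] → #
    (3,6)@(7, 13): e=[33,51,-12] → ·
    (2,7)@(5, 15): e=[19,25,28] → #
    (3,7)@(7, 15): e=[23,53,-4] → ·
    (2,8)@(5, 17): e=[9,27,36] → #
    (3,8)@(7, 17): e=[13,55,4] → #
    (4,8)@(9, 17): e=[17,83,-28] → ·
    (2,9)@(5, 19): e=[-1,29,44] → ·
  covered (7 px):
    · · · · ·
    · · · · ·
    · · · · ·
    · · · · ·
    · · # · ·
    · · # · ·
    · · # · ·
    · · # · ·
    · · # # ·
    · · · # ·
    · · · · ·
    · · · · ·
T2:
  2·area = 12  (B↔C swapped to make it positive)
  edge (6, 4)→(0, 8): d=(-6,4) right/bottom  bias=-1
  edge (0, 8)→(0, 6): d=(0,-2) top-left  bias=+0
  edge (0, 6)→(6, 4): d=(6,-2) top-left  bias=+0
    (4,1)@(9, 3): e=[-6,18,0] → ·  [on edge]
    (1,2)@(3, 5): e=[6,6,0] → #  [on edge]
    (2,2)@(5, 5): e=[-2,10,4] → ·
    (0,3)@(1, 7): e=[2,2,8] → #
    (1,3)@(3, 7): e=[-6,6,12] → ·
    (0,4)@(1, 9): e=[-10,2,20] → ·
  covered (2 px):
    · · · · ·
    · · · · ·
    · # · · ·
    # · · · ·
    · · · · ·
    · · · · ·
    · · · · ·
    · · · · ·
    · · · · ·
    · · · · ·
    · · · · ·
    · · · · ·
T3:
  2·area = 54  (B↔C swapped to make it positive)
  edge (4, 12)→(9, 1): d=(5,-11) top-left  bias=+0
  edge (9, 1)→(8, 14): d=(-1,13) right/bottom  bias=-1
  edge (8, 14)→(4, 12): d=(-4,-2) top-left  bias=+0
    (4,0)@(9, 1): e=[0,0,54] → ·  [on edge]
    (3,3)@(7, 7): e=[8,20,26] → #
    (4,3)@(9, 7): e=[30,-6,30] → ·
    (3,4)@(7, 9): e=[18,18,18] → #
    (4,4)@(9, 9): e=[40,-8,22] → ·
    (2,5)@(5, 11): e=[6,42,6] → #
    (4,5)@(9, 11): e=[50,-10,14] → ·
    (2,6)@(5, 13): e=[16,40,-2] → ·
    (3,6)@(7, 13): e=[38,14,2] → #
    (4,6)@(9, 13): e=[60,-12,6] → ·
    (3,7)@(7, 15): e=[48,12,-6] → ·
  covered (5 px):
    · · · · ·
    · · · · ·
    · · · · ·
    · · · # ·
    · · · # ·
    · · # # ·
    · · · # ·
    · · · · ·
    · · · · ·
    · · · · ·
    · · · · ·
    · · · · ·

Final: [[3,3],[3,4],[2,5],[3,5],[3,6]]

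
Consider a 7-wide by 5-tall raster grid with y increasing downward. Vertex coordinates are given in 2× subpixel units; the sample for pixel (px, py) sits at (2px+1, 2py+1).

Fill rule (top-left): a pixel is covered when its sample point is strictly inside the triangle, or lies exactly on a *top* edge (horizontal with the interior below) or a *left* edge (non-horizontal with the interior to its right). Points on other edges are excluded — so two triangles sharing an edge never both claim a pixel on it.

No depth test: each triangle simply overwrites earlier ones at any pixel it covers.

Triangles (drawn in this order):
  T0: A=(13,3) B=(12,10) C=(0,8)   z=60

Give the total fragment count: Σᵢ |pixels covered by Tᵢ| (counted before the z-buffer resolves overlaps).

T0:
  2·area = 86
  edge (13, 3)→(12, 10): d=(-1,7) right/bottom  bias=-1
  edge (12, 10)→(0, 8): d=(-12,-2) top-left  bias=+0
  edge (0, 8)→(13, 3): d=(13,-5) top-left  bias=+0
    (6,1)@(13, 3): e=[0,86,0] → ·  [on edge]
    (4,2)@(9, 5): e=[26,54,6] → #
    (5,2)@(11, 5): e=[12,58,16] → #
    (6,2)@(13, 5): e=[-2,62,26] → ·
    (1,3)@(3, 7): e=[66,18,2] → #
    (2,3)@(5, 7): e=[52,22,12] → #
    (3,3)@(7, 7): e=[38,26,22] → #
    (6,3)@(13, 7): e=[-4,38,52] → ·
    (1,4)@(3, 9): e=[64,-6,28] → ·
    (2,4)@(5, 9): e=[50,-2,38] → ·
    (3,4)@(7, 9): e=[36,2,48] → #
    (6,4)@(13, 9): e=[-6,14,78] → ·
  covered (10 px):
    · · · · · · ·
    · · · · · · ·
    · · · · # # ·
    · # # # # # ·
    · · · # # # ·

Final: 10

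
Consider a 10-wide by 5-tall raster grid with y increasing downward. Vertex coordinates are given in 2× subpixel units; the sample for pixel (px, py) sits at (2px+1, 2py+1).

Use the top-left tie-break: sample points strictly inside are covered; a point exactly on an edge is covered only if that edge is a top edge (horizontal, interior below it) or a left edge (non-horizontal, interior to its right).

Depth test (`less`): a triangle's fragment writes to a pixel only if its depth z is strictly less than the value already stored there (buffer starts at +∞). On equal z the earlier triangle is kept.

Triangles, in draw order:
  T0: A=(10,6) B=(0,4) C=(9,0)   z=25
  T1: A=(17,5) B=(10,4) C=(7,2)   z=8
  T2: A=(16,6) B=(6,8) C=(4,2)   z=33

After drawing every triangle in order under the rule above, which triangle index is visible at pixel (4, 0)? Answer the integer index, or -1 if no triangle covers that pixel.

T0:
  2·area = 58
  edge (10, 6)→(0, 4): d=(-10,-2) top-left  bias=+0
  edge (0, 4)→(9, 0): d=(9,-4) top-left  bias=+0
  edge (9, 0)→(10, 6): d=(1,6) right/bottom  bias=-1
    (3,0)@(7, 1): e=[44,1,13] → X
    (4,0)@(9, 1): e=[48,9,1] → X
    (5,0)@(11, 1): e=[52,17,-11] → .
    (1,1)@(3, 3): e=[16,3,39] → X
    (2,1)@(5, 3): e=[20,11,27] → X
    (5,1)@(11, 3): e=[32,35,-9] → .
    (1,2)@(3, 5): e=[-4,21,41] → .
    (2,2)@(5, 5): e=[0,29,29] → X  [on edge]
    (5,2)@(11, 5): e=[12,53,-7] → .
    (2,3)@(5, 7): e=[-20,47,31] → .
    (3,3)@(7, 7): e=[-16,55,19] → .
    (4,3)@(9, 7): e=[-12,63,7] → .
    (7,3)@(15, 7): e=[0,87,-29] → .  [on edge]
  covered (9 px):
    . . . X X . . . . .
    . X X X X . . . . .
    . . X X X . . . . .
    . . . . . . . . . .
    . . . . . . . . . .
T1:
  2·area = 11
  edge (17, 5)→(10, 4): d=(-7,-1) top-left  bias=+0
  edge (10, 4)→(7, 2): d=(-3,-2) top-left  bias=+0
  edge (7, 2)→(17, 5): d=(10,3) right/bottom  bias=-1
    (1,1)@(3, 3): e=[0,-11,22] → .  [on edge]
    (4,1)@(9, 3): e=[6,1,4] → X
    (5,1)@(11, 3): e=[8,5,-2] → .
    (4,2)@(9, 5): e=[-8,-5,24] → .
    (8,2)@(17, 5): e=[0,11,0] → .  [on edge]
  covered (1 px):
    . . . . . . . . . .
    . . . . X . . . . .
    . . . . . . . . . .
    . . . . . . . . . .
    . . . . . . . . . .
T2:
  2·area = 64
  edge (16, 6)→(6, 8): d=(-10,2) right/bottom  bias=-1
  edge (6, 8)→(4, 2): d=(-2,-6) top-left  bias=+0
  edge (4, 2)→(16, 6): d=(12,4) right/bottom  bias=-1
    (0,0)@(1, 1): e=[80,-16,0] → .  [on edge]
    (2,1)@(5, 3): e=[52,4,8] → X
    (3,1)@(7, 3): e=[48,16,0] → .  [on edge]
    (2,2)@(5, 5): e=[32,0,32] → X  [on edge]
    (3,2)@(7, 5): e=[28,12,24] → X
    (4,2)@(9, 5): e=[24,24,16] → X
    (5,2)@(11, 5): e=[20,36,8] → X
    (6,2)@(13, 5): e=[16,48,0] → .  [on edge]
    (2,3)@(5, 7): e=[12,-4,56] → .
    (3,3)@(7, 7): e=[8,8,48] → X
    (5,3)@(11, 7): e=[0,32,32] → .  [on edge]
    (9,3)@(19, 7): e=[-16,80,0] → .  [on edge]
    (0,4)@(1, 9): e=[0,-32,96] → .  [on edge]
  covered (7 px):
    . . . . . . . . . .
    . . X . . . . . . .
    . . X X X X . . . .
    . . . X X . . . . .
    . . . . . . . . . .

Z-buffer (winner per pixel, '.' = empty):
  . . . 0 0 . . . . .
  . 0 0 0 1 . . . . .
  . . 0 0 0 2 . . . .
  . . . 2 2 . . . . .
  . . . . . . . . . .

Result: 0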